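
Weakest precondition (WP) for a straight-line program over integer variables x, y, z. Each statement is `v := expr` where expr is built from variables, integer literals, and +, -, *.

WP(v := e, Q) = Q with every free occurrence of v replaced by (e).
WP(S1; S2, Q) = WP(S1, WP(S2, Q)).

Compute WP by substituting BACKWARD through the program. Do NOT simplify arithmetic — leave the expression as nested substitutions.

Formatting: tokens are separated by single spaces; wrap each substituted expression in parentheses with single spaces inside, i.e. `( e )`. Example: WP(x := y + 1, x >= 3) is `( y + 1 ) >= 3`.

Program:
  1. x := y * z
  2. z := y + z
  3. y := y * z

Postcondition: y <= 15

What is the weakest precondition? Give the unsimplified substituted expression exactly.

Answer: ( y * ( y + z ) ) <= 15

Derivation:
post: y <= 15
stmt 3: y := y * z  -- replace 1 occurrence(s) of y with (y * z)
  => ( y * z ) <= 15
stmt 2: z := y + z  -- replace 1 occurrence(s) of z with (y + z)
  => ( y * ( y + z ) ) <= 15
stmt 1: x := y * z  -- replace 0 occurrence(s) of x with (y * z)
  => ( y * ( y + z ) ) <= 15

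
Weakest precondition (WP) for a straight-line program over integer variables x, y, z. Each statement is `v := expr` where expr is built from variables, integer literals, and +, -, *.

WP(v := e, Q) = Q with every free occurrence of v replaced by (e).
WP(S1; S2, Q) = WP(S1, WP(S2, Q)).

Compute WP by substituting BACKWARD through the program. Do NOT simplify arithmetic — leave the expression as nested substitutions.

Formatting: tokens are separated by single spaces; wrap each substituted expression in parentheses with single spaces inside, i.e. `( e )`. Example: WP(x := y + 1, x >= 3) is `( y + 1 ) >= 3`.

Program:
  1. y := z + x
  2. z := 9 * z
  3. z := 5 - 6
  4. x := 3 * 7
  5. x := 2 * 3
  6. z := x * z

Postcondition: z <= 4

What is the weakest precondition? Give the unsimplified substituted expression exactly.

Answer: ( ( 2 * 3 ) * ( 5 - 6 ) ) <= 4

Derivation:
post: z <= 4
stmt 6: z := x * z  -- replace 1 occurrence(s) of z with (x * z)
  => ( x * z ) <= 4
stmt 5: x := 2 * 3  -- replace 1 occurrence(s) of x with (2 * 3)
  => ( ( 2 * 3 ) * z ) <= 4
stmt 4: x := 3 * 7  -- replace 0 occurrence(s) of x with (3 * 7)
  => ( ( 2 * 3 ) * z ) <= 4
stmt 3: z := 5 - 6  -- replace 1 occurrence(s) of z with (5 - 6)
  => ( ( 2 * 3 ) * ( 5 - 6 ) ) <= 4
stmt 2: z := 9 * z  -- replace 0 occurrence(s) of z with (9 * z)
  => ( ( 2 * 3 ) * ( 5 - 6 ) ) <= 4
stmt 1: y := z + x  -- replace 0 occurrence(s) of y with (z + x)
  => ( ( 2 * 3 ) * ( 5 - 6 ) ) <= 4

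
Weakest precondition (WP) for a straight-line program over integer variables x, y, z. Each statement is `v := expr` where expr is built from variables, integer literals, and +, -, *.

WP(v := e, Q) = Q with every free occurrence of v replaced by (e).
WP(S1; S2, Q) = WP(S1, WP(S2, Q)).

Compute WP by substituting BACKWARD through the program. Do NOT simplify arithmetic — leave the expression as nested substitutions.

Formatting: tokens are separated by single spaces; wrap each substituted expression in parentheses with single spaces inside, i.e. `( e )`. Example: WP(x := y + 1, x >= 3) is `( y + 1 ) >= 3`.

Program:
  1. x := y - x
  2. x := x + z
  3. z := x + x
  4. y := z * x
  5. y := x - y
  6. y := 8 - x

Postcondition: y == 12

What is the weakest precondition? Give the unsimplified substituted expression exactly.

Answer: ( 8 - ( ( y - x ) + z ) ) == 12

Derivation:
post: y == 12
stmt 6: y := 8 - x  -- replace 1 occurrence(s) of y with (8 - x)
  => ( 8 - x ) == 12
stmt 5: y := x - y  -- replace 0 occurrence(s) of y with (x - y)
  => ( 8 - x ) == 12
stmt 4: y := z * x  -- replace 0 occurrence(s) of y with (z * x)
  => ( 8 - x ) == 12
stmt 3: z := x + x  -- replace 0 occurrence(s) of z with (x + x)
  => ( 8 - x ) == 12
stmt 2: x := x + z  -- replace 1 occurrence(s) of x with (x + z)
  => ( 8 - ( x + z ) ) == 12
stmt 1: x := y - x  -- replace 1 occurrence(s) of x with (y - x)
  => ( 8 - ( ( y - x ) + z ) ) == 12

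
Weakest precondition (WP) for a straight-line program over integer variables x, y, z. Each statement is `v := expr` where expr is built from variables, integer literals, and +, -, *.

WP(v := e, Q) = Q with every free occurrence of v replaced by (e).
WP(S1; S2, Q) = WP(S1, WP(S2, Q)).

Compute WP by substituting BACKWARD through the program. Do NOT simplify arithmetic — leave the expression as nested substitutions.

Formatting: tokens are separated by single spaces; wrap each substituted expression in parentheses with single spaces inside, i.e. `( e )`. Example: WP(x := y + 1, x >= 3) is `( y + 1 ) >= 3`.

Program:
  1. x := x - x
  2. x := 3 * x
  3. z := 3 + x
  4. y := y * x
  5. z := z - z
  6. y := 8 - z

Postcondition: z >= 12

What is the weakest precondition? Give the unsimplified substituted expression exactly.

post: z >= 12
stmt 6: y := 8 - z  -- replace 0 occurrence(s) of y with (8 - z)
  => z >= 12
stmt 5: z := z - z  -- replace 1 occurrence(s) of z with (z - z)
  => ( z - z ) >= 12
stmt 4: y := y * x  -- replace 0 occurrence(s) of y with (y * x)
  => ( z - z ) >= 12
stmt 3: z := 3 + x  -- replace 2 occurrence(s) of z with (3 + x)
  => ( ( 3 + x ) - ( 3 + x ) ) >= 12
stmt 2: x := 3 * x  -- replace 2 occurrence(s) of x with (3 * x)
  => ( ( 3 + ( 3 * x ) ) - ( 3 + ( 3 * x ) ) ) >= 12
stmt 1: x := x - x  -- replace 2 occurrence(s) of x with (x - x)
  => ( ( 3 + ( 3 * ( x - x ) ) ) - ( 3 + ( 3 * ( x - x ) ) ) ) >= 12

Answer: ( ( 3 + ( 3 * ( x - x ) ) ) - ( 3 + ( 3 * ( x - x ) ) ) ) >= 12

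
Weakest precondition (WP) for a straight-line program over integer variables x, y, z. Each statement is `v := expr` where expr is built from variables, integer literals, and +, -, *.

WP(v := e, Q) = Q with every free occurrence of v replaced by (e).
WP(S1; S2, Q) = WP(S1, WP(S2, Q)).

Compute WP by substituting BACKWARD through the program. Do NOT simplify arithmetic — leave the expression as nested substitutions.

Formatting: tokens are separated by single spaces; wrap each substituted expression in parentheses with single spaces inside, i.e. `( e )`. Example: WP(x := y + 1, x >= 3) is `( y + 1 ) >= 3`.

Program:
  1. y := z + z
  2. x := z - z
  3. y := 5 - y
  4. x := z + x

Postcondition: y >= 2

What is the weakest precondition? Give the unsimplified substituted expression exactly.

Answer: ( 5 - ( z + z ) ) >= 2

Derivation:
post: y >= 2
stmt 4: x := z + x  -- replace 0 occurrence(s) of x with (z + x)
  => y >= 2
stmt 3: y := 5 - y  -- replace 1 occurrence(s) of y with (5 - y)
  => ( 5 - y ) >= 2
stmt 2: x := z - z  -- replace 0 occurrence(s) of x with (z - z)
  => ( 5 - y ) >= 2
stmt 1: y := z + z  -- replace 1 occurrence(s) of y with (z + z)
  => ( 5 - ( z + z ) ) >= 2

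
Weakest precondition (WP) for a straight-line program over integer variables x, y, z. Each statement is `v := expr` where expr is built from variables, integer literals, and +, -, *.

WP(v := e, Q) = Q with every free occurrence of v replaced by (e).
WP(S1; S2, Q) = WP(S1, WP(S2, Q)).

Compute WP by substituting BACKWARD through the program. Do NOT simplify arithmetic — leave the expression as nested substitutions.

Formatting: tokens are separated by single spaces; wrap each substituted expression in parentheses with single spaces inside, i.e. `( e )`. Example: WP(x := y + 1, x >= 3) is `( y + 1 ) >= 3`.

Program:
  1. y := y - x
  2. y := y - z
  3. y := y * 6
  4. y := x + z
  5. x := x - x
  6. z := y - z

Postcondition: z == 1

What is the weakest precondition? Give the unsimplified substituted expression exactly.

post: z == 1
stmt 6: z := y - z  -- replace 1 occurrence(s) of z with (y - z)
  => ( y - z ) == 1
stmt 5: x := x - x  -- replace 0 occurrence(s) of x with (x - x)
  => ( y - z ) == 1
stmt 4: y := x + z  -- replace 1 occurrence(s) of y with (x + z)
  => ( ( x + z ) - z ) == 1
stmt 3: y := y * 6  -- replace 0 occurrence(s) of y with (y * 6)
  => ( ( x + z ) - z ) == 1
stmt 2: y := y - z  -- replace 0 occurrence(s) of y with (y - z)
  => ( ( x + z ) - z ) == 1
stmt 1: y := y - x  -- replace 0 occurrence(s) of y with (y - x)
  => ( ( x + z ) - z ) == 1

Answer: ( ( x + z ) - z ) == 1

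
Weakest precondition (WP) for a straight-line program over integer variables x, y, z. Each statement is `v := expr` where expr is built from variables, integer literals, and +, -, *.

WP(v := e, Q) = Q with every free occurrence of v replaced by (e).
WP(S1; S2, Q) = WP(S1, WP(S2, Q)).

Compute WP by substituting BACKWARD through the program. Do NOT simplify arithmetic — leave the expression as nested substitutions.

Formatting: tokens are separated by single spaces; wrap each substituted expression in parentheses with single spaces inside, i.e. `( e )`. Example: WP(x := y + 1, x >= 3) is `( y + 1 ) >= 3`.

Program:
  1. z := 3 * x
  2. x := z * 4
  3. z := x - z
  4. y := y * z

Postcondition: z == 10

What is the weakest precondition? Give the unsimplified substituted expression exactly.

Answer: ( ( ( 3 * x ) * 4 ) - ( 3 * x ) ) == 10

Derivation:
post: z == 10
stmt 4: y := y * z  -- replace 0 occurrence(s) of y with (y * z)
  => z == 10
stmt 3: z := x - z  -- replace 1 occurrence(s) of z with (x - z)
  => ( x - z ) == 10
stmt 2: x := z * 4  -- replace 1 occurrence(s) of x with (z * 4)
  => ( ( z * 4 ) - z ) == 10
stmt 1: z := 3 * x  -- replace 2 occurrence(s) of z with (3 * x)
  => ( ( ( 3 * x ) * 4 ) - ( 3 * x ) ) == 10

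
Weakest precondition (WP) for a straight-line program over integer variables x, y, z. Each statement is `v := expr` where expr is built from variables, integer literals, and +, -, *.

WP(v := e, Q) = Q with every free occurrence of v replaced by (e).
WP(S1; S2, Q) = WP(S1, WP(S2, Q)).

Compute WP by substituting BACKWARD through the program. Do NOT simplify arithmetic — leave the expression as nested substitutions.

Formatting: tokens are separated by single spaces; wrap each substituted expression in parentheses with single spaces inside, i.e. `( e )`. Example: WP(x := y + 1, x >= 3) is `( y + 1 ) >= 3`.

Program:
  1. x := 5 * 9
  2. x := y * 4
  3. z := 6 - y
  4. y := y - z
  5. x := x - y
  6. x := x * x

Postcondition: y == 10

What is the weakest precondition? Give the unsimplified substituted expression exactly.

Answer: ( y - ( 6 - y ) ) == 10

Derivation:
post: y == 10
stmt 6: x := x * x  -- replace 0 occurrence(s) of x with (x * x)
  => y == 10
stmt 5: x := x - y  -- replace 0 occurrence(s) of x with (x - y)
  => y == 10
stmt 4: y := y - z  -- replace 1 occurrence(s) of y with (y - z)
  => ( y - z ) == 10
stmt 3: z := 6 - y  -- replace 1 occurrence(s) of z with (6 - y)
  => ( y - ( 6 - y ) ) == 10
stmt 2: x := y * 4  -- replace 0 occurrence(s) of x with (y * 4)
  => ( y - ( 6 - y ) ) == 10
stmt 1: x := 5 * 9  -- replace 0 occurrence(s) of x with (5 * 9)
  => ( y - ( 6 - y ) ) == 10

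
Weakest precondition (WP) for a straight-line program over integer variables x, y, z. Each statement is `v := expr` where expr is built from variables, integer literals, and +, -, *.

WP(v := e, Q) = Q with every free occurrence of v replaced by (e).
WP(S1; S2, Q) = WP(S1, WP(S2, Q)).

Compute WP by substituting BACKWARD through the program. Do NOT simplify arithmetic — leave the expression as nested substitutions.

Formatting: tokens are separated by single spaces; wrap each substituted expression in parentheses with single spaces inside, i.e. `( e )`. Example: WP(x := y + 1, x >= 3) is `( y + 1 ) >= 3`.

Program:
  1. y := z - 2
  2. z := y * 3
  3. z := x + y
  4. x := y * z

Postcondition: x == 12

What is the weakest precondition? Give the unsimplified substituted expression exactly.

post: x == 12
stmt 4: x := y * z  -- replace 1 occurrence(s) of x with (y * z)
  => ( y * z ) == 12
stmt 3: z := x + y  -- replace 1 occurrence(s) of z with (x + y)
  => ( y * ( x + y ) ) == 12
stmt 2: z := y * 3  -- replace 0 occurrence(s) of z with (y * 3)
  => ( y * ( x + y ) ) == 12
stmt 1: y := z - 2  -- replace 2 occurrence(s) of y with (z - 2)
  => ( ( z - 2 ) * ( x + ( z - 2 ) ) ) == 12

Answer: ( ( z - 2 ) * ( x + ( z - 2 ) ) ) == 12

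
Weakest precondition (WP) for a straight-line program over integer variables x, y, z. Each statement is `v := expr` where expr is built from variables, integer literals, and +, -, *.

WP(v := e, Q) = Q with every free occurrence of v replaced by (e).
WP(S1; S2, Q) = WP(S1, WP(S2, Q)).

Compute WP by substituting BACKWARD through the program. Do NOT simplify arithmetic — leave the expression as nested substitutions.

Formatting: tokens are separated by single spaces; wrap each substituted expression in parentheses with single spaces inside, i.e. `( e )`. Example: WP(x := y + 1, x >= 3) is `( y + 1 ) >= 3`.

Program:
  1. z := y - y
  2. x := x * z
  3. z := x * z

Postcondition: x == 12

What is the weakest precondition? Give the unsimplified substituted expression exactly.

Answer: ( x * ( y - y ) ) == 12

Derivation:
post: x == 12
stmt 3: z := x * z  -- replace 0 occurrence(s) of z with (x * z)
  => x == 12
stmt 2: x := x * z  -- replace 1 occurrence(s) of x with (x * z)
  => ( x * z ) == 12
stmt 1: z := y - y  -- replace 1 occurrence(s) of z with (y - y)
  => ( x * ( y - y ) ) == 12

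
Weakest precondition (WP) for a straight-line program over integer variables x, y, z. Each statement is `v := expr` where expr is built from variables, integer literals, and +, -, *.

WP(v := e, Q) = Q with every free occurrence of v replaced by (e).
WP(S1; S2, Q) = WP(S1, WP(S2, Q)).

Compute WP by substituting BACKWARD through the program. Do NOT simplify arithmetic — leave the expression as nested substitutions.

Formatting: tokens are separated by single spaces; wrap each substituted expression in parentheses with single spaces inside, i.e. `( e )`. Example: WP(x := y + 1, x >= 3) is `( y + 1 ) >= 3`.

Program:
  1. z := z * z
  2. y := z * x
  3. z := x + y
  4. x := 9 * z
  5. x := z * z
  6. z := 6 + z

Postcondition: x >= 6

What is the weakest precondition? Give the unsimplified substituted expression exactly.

post: x >= 6
stmt 6: z := 6 + z  -- replace 0 occurrence(s) of z with (6 + z)
  => x >= 6
stmt 5: x := z * z  -- replace 1 occurrence(s) of x with (z * z)
  => ( z * z ) >= 6
stmt 4: x := 9 * z  -- replace 0 occurrence(s) of x with (9 * z)
  => ( z * z ) >= 6
stmt 3: z := x + y  -- replace 2 occurrence(s) of z with (x + y)
  => ( ( x + y ) * ( x + y ) ) >= 6
stmt 2: y := z * x  -- replace 2 occurrence(s) of y with (z * x)
  => ( ( x + ( z * x ) ) * ( x + ( z * x ) ) ) >= 6
stmt 1: z := z * z  -- replace 2 occurrence(s) of z with (z * z)
  => ( ( x + ( ( z * z ) * x ) ) * ( x + ( ( z * z ) * x ) ) ) >= 6

Answer: ( ( x + ( ( z * z ) * x ) ) * ( x + ( ( z * z ) * x ) ) ) >= 6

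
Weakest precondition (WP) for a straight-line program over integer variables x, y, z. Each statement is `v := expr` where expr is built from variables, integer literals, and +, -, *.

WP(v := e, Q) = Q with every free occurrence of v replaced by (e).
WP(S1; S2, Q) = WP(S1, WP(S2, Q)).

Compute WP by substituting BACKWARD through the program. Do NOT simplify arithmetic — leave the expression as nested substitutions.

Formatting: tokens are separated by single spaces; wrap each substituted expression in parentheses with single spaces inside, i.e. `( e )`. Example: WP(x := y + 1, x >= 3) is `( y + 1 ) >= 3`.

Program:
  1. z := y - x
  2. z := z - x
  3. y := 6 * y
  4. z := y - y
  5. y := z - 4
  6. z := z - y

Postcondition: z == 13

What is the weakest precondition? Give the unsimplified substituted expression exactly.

post: z == 13
stmt 6: z := z - y  -- replace 1 occurrence(s) of z with (z - y)
  => ( z - y ) == 13
stmt 5: y := z - 4  -- replace 1 occurrence(s) of y with (z - 4)
  => ( z - ( z - 4 ) ) == 13
stmt 4: z := y - y  -- replace 2 occurrence(s) of z with (y - y)
  => ( ( y - y ) - ( ( y - y ) - 4 ) ) == 13
stmt 3: y := 6 * y  -- replace 4 occurrence(s) of y with (6 * y)
  => ( ( ( 6 * y ) - ( 6 * y ) ) - ( ( ( 6 * y ) - ( 6 * y ) ) - 4 ) ) == 13
stmt 2: z := z - x  -- replace 0 occurrence(s) of z with (z - x)
  => ( ( ( 6 * y ) - ( 6 * y ) ) - ( ( ( 6 * y ) - ( 6 * y ) ) - 4 ) ) == 13
stmt 1: z := y - x  -- replace 0 occurrence(s) of z with (y - x)
  => ( ( ( 6 * y ) - ( 6 * y ) ) - ( ( ( 6 * y ) - ( 6 * y ) ) - 4 ) ) == 13

Answer: ( ( ( 6 * y ) - ( 6 * y ) ) - ( ( ( 6 * y ) - ( 6 * y ) ) - 4 ) ) == 13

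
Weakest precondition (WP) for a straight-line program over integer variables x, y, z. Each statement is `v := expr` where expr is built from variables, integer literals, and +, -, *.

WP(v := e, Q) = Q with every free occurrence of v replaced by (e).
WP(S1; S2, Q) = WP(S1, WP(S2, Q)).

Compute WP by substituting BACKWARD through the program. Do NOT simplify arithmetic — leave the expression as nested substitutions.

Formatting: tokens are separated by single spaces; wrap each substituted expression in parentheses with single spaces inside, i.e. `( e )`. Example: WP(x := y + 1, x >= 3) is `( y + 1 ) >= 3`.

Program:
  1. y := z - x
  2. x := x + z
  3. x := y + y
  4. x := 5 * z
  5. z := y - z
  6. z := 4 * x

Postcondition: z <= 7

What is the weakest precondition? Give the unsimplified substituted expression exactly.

Answer: ( 4 * ( 5 * z ) ) <= 7

Derivation:
post: z <= 7
stmt 6: z := 4 * x  -- replace 1 occurrence(s) of z with (4 * x)
  => ( 4 * x ) <= 7
stmt 5: z := y - z  -- replace 0 occurrence(s) of z with (y - z)
  => ( 4 * x ) <= 7
stmt 4: x := 5 * z  -- replace 1 occurrence(s) of x with (5 * z)
  => ( 4 * ( 5 * z ) ) <= 7
stmt 3: x := y + y  -- replace 0 occurrence(s) of x with (y + y)
  => ( 4 * ( 5 * z ) ) <= 7
stmt 2: x := x + z  -- replace 0 occurrence(s) of x with (x + z)
  => ( 4 * ( 5 * z ) ) <= 7
stmt 1: y := z - x  -- replace 0 occurrence(s) of y with (z - x)
  => ( 4 * ( 5 * z ) ) <= 7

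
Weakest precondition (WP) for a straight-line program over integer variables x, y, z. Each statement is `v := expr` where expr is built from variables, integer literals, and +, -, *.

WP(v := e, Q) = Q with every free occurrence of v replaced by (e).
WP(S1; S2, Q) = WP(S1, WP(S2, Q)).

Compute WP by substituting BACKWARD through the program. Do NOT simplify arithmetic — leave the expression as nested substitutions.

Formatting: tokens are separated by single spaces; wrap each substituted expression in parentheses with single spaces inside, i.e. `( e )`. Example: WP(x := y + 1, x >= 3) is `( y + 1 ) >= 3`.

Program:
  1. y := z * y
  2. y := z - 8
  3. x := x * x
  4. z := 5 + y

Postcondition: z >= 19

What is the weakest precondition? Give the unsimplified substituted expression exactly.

post: z >= 19
stmt 4: z := 5 + y  -- replace 1 occurrence(s) of z with (5 + y)
  => ( 5 + y ) >= 19
stmt 3: x := x * x  -- replace 0 occurrence(s) of x with (x * x)
  => ( 5 + y ) >= 19
stmt 2: y := z - 8  -- replace 1 occurrence(s) of y with (z - 8)
  => ( 5 + ( z - 8 ) ) >= 19
stmt 1: y := z * y  -- replace 0 occurrence(s) of y with (z * y)
  => ( 5 + ( z - 8 ) ) >= 19

Answer: ( 5 + ( z - 8 ) ) >= 19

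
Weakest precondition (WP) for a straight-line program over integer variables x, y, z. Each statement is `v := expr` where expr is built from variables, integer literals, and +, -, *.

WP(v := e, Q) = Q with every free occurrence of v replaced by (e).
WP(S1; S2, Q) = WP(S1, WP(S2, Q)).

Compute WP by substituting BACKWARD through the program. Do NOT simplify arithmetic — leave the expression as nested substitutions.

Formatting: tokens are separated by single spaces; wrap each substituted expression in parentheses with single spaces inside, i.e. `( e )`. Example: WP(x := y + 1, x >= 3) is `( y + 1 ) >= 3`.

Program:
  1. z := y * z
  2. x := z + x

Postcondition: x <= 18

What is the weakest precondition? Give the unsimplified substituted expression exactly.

post: x <= 18
stmt 2: x := z + x  -- replace 1 occurrence(s) of x with (z + x)
  => ( z + x ) <= 18
stmt 1: z := y * z  -- replace 1 occurrence(s) of z with (y * z)
  => ( ( y * z ) + x ) <= 18

Answer: ( ( y * z ) + x ) <= 18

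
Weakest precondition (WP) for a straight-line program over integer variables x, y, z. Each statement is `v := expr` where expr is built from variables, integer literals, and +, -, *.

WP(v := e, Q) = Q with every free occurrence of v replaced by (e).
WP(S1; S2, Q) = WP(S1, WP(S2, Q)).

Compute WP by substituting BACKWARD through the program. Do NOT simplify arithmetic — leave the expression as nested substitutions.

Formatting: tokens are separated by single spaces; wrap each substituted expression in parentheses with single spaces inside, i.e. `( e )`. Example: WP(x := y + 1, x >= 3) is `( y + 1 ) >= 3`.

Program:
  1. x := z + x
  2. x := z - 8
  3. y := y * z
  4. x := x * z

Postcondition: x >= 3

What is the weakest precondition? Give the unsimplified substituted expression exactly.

Answer: ( ( z - 8 ) * z ) >= 3

Derivation:
post: x >= 3
stmt 4: x := x * z  -- replace 1 occurrence(s) of x with (x * z)
  => ( x * z ) >= 3
stmt 3: y := y * z  -- replace 0 occurrence(s) of y with (y * z)
  => ( x * z ) >= 3
stmt 2: x := z - 8  -- replace 1 occurrence(s) of x with (z - 8)
  => ( ( z - 8 ) * z ) >= 3
stmt 1: x := z + x  -- replace 0 occurrence(s) of x with (z + x)
  => ( ( z - 8 ) * z ) >= 3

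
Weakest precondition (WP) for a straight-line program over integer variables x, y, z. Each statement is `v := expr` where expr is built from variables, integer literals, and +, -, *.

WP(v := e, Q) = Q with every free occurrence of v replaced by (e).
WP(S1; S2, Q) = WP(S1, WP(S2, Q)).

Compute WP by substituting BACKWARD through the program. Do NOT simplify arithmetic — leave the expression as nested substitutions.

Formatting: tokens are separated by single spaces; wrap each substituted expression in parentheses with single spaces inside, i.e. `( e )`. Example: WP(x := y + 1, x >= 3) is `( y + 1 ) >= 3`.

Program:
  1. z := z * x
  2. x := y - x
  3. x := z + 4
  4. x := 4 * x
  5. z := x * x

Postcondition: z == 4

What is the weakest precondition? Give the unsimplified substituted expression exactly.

Answer: ( ( 4 * ( ( z * x ) + 4 ) ) * ( 4 * ( ( z * x ) + 4 ) ) ) == 4

Derivation:
post: z == 4
stmt 5: z := x * x  -- replace 1 occurrence(s) of z with (x * x)
  => ( x * x ) == 4
stmt 4: x := 4 * x  -- replace 2 occurrence(s) of x with (4 * x)
  => ( ( 4 * x ) * ( 4 * x ) ) == 4
stmt 3: x := z + 4  -- replace 2 occurrence(s) of x with (z + 4)
  => ( ( 4 * ( z + 4 ) ) * ( 4 * ( z + 4 ) ) ) == 4
stmt 2: x := y - x  -- replace 0 occurrence(s) of x with (y - x)
  => ( ( 4 * ( z + 4 ) ) * ( 4 * ( z + 4 ) ) ) == 4
stmt 1: z := z * x  -- replace 2 occurrence(s) of z with (z * x)
  => ( ( 4 * ( ( z * x ) + 4 ) ) * ( 4 * ( ( z * x ) + 4 ) ) ) == 4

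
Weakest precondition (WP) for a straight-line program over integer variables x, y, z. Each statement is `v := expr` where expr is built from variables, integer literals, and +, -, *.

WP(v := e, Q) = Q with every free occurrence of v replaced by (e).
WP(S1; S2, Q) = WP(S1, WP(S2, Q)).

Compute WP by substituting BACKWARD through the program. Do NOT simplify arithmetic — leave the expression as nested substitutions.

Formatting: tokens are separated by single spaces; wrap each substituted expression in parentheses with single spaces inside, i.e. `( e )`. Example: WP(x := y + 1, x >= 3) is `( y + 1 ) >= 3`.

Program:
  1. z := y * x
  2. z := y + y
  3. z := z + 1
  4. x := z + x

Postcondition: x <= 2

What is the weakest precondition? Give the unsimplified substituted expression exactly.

post: x <= 2
stmt 4: x := z + x  -- replace 1 occurrence(s) of x with (z + x)
  => ( z + x ) <= 2
stmt 3: z := z + 1  -- replace 1 occurrence(s) of z with (z + 1)
  => ( ( z + 1 ) + x ) <= 2
stmt 2: z := y + y  -- replace 1 occurrence(s) of z with (y + y)
  => ( ( ( y + y ) + 1 ) + x ) <= 2
stmt 1: z := y * x  -- replace 0 occurrence(s) of z with (y * x)
  => ( ( ( y + y ) + 1 ) + x ) <= 2

Answer: ( ( ( y + y ) + 1 ) + x ) <= 2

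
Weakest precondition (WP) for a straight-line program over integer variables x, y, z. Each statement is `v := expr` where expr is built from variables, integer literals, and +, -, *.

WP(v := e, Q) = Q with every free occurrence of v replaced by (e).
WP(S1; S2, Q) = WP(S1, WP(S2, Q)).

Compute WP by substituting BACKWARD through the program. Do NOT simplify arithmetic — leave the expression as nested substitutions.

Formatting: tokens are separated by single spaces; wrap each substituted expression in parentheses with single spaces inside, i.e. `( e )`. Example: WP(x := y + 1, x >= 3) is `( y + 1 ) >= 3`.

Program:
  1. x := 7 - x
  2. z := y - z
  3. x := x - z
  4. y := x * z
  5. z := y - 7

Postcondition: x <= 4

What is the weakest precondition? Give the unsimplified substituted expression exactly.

post: x <= 4
stmt 5: z := y - 7  -- replace 0 occurrence(s) of z with (y - 7)
  => x <= 4
stmt 4: y := x * z  -- replace 0 occurrence(s) of y with (x * z)
  => x <= 4
stmt 3: x := x - z  -- replace 1 occurrence(s) of x with (x - z)
  => ( x - z ) <= 4
stmt 2: z := y - z  -- replace 1 occurrence(s) of z with (y - z)
  => ( x - ( y - z ) ) <= 4
stmt 1: x := 7 - x  -- replace 1 occurrence(s) of x with (7 - x)
  => ( ( 7 - x ) - ( y - z ) ) <= 4

Answer: ( ( 7 - x ) - ( y - z ) ) <= 4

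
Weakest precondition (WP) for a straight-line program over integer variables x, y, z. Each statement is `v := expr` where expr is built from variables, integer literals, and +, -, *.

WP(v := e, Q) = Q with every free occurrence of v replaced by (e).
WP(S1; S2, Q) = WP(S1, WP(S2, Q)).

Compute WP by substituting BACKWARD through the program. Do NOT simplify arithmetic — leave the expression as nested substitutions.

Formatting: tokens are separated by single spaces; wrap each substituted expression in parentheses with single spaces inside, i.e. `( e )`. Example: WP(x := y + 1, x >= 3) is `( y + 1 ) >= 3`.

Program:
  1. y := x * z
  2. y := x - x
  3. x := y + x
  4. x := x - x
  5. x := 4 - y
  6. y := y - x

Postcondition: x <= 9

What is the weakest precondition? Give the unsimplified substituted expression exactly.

Answer: ( 4 - ( x - x ) ) <= 9

Derivation:
post: x <= 9
stmt 6: y := y - x  -- replace 0 occurrence(s) of y with (y - x)
  => x <= 9
stmt 5: x := 4 - y  -- replace 1 occurrence(s) of x with (4 - y)
  => ( 4 - y ) <= 9
stmt 4: x := x - x  -- replace 0 occurrence(s) of x with (x - x)
  => ( 4 - y ) <= 9
stmt 3: x := y + x  -- replace 0 occurrence(s) of x with (y + x)
  => ( 4 - y ) <= 9
stmt 2: y := x - x  -- replace 1 occurrence(s) of y with (x - x)
  => ( 4 - ( x - x ) ) <= 9
stmt 1: y := x * z  -- replace 0 occurrence(s) of y with (x * z)
  => ( 4 - ( x - x ) ) <= 9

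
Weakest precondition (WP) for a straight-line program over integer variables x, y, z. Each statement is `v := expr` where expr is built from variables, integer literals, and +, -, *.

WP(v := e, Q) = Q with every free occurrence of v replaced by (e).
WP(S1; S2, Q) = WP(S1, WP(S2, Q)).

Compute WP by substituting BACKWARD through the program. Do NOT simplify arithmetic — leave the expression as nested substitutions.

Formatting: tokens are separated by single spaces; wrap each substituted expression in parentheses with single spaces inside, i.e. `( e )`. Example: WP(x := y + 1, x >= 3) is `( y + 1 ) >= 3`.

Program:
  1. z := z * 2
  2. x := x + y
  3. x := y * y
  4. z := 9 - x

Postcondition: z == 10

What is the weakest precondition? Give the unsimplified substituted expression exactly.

post: z == 10
stmt 4: z := 9 - x  -- replace 1 occurrence(s) of z with (9 - x)
  => ( 9 - x ) == 10
stmt 3: x := y * y  -- replace 1 occurrence(s) of x with (y * y)
  => ( 9 - ( y * y ) ) == 10
stmt 2: x := x + y  -- replace 0 occurrence(s) of x with (x + y)
  => ( 9 - ( y * y ) ) == 10
stmt 1: z := z * 2  -- replace 0 occurrence(s) of z with (z * 2)
  => ( 9 - ( y * y ) ) == 10

Answer: ( 9 - ( y * y ) ) == 10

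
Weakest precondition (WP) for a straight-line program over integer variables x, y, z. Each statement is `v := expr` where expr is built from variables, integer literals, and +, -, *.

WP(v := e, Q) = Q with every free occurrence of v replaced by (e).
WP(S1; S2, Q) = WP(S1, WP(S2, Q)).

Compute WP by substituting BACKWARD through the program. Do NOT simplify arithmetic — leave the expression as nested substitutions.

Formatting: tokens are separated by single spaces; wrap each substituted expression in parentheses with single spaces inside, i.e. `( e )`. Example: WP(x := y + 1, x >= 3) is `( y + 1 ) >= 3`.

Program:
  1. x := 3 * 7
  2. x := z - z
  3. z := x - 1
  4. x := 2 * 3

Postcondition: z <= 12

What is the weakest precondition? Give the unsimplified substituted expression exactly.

Answer: ( ( z - z ) - 1 ) <= 12

Derivation:
post: z <= 12
stmt 4: x := 2 * 3  -- replace 0 occurrence(s) of x with (2 * 3)
  => z <= 12
stmt 3: z := x - 1  -- replace 1 occurrence(s) of z with (x - 1)
  => ( x - 1 ) <= 12
stmt 2: x := z - z  -- replace 1 occurrence(s) of x with (z - z)
  => ( ( z - z ) - 1 ) <= 12
stmt 1: x := 3 * 7  -- replace 0 occurrence(s) of x with (3 * 7)
  => ( ( z - z ) - 1 ) <= 12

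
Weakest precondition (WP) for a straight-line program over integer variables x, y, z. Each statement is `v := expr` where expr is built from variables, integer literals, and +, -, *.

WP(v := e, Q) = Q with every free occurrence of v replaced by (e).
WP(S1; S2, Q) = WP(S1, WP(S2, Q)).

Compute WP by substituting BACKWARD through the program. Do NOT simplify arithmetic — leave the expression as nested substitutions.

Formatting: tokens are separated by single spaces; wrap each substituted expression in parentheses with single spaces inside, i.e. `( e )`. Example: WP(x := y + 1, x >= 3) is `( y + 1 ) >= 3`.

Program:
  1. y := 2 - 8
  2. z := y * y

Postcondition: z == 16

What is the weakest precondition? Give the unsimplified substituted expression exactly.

Answer: ( ( 2 - 8 ) * ( 2 - 8 ) ) == 16

Derivation:
post: z == 16
stmt 2: z := y * y  -- replace 1 occurrence(s) of z with (y * y)
  => ( y * y ) == 16
stmt 1: y := 2 - 8  -- replace 2 occurrence(s) of y with (2 - 8)
  => ( ( 2 - 8 ) * ( 2 - 8 ) ) == 16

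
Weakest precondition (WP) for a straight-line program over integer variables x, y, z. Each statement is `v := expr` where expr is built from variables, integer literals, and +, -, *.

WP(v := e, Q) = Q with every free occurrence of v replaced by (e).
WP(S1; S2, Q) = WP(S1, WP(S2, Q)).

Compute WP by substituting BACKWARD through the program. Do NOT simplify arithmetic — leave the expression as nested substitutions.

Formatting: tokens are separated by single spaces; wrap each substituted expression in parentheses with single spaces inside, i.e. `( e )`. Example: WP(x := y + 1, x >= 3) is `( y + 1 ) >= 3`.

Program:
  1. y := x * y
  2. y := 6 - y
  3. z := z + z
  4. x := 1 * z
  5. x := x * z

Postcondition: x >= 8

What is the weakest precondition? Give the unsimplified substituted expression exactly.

post: x >= 8
stmt 5: x := x * z  -- replace 1 occurrence(s) of x with (x * z)
  => ( x * z ) >= 8
stmt 4: x := 1 * z  -- replace 1 occurrence(s) of x with (1 * z)
  => ( ( 1 * z ) * z ) >= 8
stmt 3: z := z + z  -- replace 2 occurrence(s) of z with (z + z)
  => ( ( 1 * ( z + z ) ) * ( z + z ) ) >= 8
stmt 2: y := 6 - y  -- replace 0 occurrence(s) of y with (6 - y)
  => ( ( 1 * ( z + z ) ) * ( z + z ) ) >= 8
stmt 1: y := x * y  -- replace 0 occurrence(s) of y with (x * y)
  => ( ( 1 * ( z + z ) ) * ( z + z ) ) >= 8

Answer: ( ( 1 * ( z + z ) ) * ( z + z ) ) >= 8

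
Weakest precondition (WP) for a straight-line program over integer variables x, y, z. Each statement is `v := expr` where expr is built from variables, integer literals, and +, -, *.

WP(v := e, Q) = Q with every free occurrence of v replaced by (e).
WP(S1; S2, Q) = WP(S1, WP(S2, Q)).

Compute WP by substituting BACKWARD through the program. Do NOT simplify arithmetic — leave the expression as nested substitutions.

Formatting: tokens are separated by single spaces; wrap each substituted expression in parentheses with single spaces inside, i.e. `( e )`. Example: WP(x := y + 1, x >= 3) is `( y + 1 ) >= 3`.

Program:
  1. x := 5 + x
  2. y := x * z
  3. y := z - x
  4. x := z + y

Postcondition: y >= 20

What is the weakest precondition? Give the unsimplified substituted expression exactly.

post: y >= 20
stmt 4: x := z + y  -- replace 0 occurrence(s) of x with (z + y)
  => y >= 20
stmt 3: y := z - x  -- replace 1 occurrence(s) of y with (z - x)
  => ( z - x ) >= 20
stmt 2: y := x * z  -- replace 0 occurrence(s) of y with (x * z)
  => ( z - x ) >= 20
stmt 1: x := 5 + x  -- replace 1 occurrence(s) of x with (5 + x)
  => ( z - ( 5 + x ) ) >= 20

Answer: ( z - ( 5 + x ) ) >= 20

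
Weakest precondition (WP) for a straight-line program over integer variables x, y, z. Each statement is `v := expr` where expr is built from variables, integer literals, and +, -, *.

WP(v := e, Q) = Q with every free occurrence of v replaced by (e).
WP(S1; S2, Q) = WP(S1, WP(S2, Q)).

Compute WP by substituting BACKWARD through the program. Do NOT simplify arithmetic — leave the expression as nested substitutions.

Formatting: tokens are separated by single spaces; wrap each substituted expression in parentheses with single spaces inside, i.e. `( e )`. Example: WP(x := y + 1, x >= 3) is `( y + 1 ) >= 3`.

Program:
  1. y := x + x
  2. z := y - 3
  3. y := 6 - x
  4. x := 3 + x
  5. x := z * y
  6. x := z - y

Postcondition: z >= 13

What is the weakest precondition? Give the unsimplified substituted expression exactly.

Answer: ( ( x + x ) - 3 ) >= 13

Derivation:
post: z >= 13
stmt 6: x := z - y  -- replace 0 occurrence(s) of x with (z - y)
  => z >= 13
stmt 5: x := z * y  -- replace 0 occurrence(s) of x with (z * y)
  => z >= 13
stmt 4: x := 3 + x  -- replace 0 occurrence(s) of x with (3 + x)
  => z >= 13
stmt 3: y := 6 - x  -- replace 0 occurrence(s) of y with (6 - x)
  => z >= 13
stmt 2: z := y - 3  -- replace 1 occurrence(s) of z with (y - 3)
  => ( y - 3 ) >= 13
stmt 1: y := x + x  -- replace 1 occurrence(s) of y with (x + x)
  => ( ( x + x ) - 3 ) >= 13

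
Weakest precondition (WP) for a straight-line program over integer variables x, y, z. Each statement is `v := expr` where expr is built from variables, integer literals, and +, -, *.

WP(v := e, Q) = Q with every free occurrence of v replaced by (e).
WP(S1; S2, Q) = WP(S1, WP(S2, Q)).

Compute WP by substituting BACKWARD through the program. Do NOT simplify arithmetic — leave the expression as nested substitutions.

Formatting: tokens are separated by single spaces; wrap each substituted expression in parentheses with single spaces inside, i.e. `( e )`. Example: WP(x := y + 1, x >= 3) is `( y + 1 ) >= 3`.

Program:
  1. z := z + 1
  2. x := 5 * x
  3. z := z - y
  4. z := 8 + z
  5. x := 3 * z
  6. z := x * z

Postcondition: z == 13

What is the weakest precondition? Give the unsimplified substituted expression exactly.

Answer: ( ( 3 * ( 8 + ( ( z + 1 ) - y ) ) ) * ( 8 + ( ( z + 1 ) - y ) ) ) == 13

Derivation:
post: z == 13
stmt 6: z := x * z  -- replace 1 occurrence(s) of z with (x * z)
  => ( x * z ) == 13
stmt 5: x := 3 * z  -- replace 1 occurrence(s) of x with (3 * z)
  => ( ( 3 * z ) * z ) == 13
stmt 4: z := 8 + z  -- replace 2 occurrence(s) of z with (8 + z)
  => ( ( 3 * ( 8 + z ) ) * ( 8 + z ) ) == 13
stmt 3: z := z - y  -- replace 2 occurrence(s) of z with (z - y)
  => ( ( 3 * ( 8 + ( z - y ) ) ) * ( 8 + ( z - y ) ) ) == 13
stmt 2: x := 5 * x  -- replace 0 occurrence(s) of x with (5 * x)
  => ( ( 3 * ( 8 + ( z - y ) ) ) * ( 8 + ( z - y ) ) ) == 13
stmt 1: z := z + 1  -- replace 2 occurrence(s) of z with (z + 1)
  => ( ( 3 * ( 8 + ( ( z + 1 ) - y ) ) ) * ( 8 + ( ( z + 1 ) - y ) ) ) == 13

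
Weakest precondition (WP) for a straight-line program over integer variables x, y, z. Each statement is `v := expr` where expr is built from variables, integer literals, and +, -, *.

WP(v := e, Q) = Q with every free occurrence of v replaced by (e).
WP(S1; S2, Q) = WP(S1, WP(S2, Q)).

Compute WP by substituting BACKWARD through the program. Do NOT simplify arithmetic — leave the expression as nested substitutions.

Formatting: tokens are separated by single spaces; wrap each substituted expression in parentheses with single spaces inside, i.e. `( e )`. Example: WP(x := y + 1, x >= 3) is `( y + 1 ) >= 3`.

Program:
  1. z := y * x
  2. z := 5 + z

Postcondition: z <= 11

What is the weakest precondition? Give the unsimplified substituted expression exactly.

Answer: ( 5 + ( y * x ) ) <= 11

Derivation:
post: z <= 11
stmt 2: z := 5 + z  -- replace 1 occurrence(s) of z with (5 + z)
  => ( 5 + z ) <= 11
stmt 1: z := y * x  -- replace 1 occurrence(s) of z with (y * x)
  => ( 5 + ( y * x ) ) <= 11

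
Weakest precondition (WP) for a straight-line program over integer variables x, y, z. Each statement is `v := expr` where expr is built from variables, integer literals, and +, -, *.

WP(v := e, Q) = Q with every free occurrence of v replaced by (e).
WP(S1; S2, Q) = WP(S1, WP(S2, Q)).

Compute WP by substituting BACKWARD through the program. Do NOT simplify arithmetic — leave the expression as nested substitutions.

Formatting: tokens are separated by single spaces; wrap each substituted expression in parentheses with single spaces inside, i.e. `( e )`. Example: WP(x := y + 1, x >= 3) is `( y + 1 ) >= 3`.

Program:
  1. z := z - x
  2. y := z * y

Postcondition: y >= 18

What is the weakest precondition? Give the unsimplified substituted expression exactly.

post: y >= 18
stmt 2: y := z * y  -- replace 1 occurrence(s) of y with (z * y)
  => ( z * y ) >= 18
stmt 1: z := z - x  -- replace 1 occurrence(s) of z with (z - x)
  => ( ( z - x ) * y ) >= 18

Answer: ( ( z - x ) * y ) >= 18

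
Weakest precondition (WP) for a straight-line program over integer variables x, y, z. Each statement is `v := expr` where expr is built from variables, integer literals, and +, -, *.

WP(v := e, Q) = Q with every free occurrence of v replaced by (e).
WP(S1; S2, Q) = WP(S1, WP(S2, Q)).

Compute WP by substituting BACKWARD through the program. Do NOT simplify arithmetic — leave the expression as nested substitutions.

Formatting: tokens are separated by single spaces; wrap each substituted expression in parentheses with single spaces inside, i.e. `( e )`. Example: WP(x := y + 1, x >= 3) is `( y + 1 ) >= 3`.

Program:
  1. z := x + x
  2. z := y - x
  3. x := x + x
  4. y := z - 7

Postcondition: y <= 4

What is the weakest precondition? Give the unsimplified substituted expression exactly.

post: y <= 4
stmt 4: y := z - 7  -- replace 1 occurrence(s) of y with (z - 7)
  => ( z - 7 ) <= 4
stmt 3: x := x + x  -- replace 0 occurrence(s) of x with (x + x)
  => ( z - 7 ) <= 4
stmt 2: z := y - x  -- replace 1 occurrence(s) of z with (y - x)
  => ( ( y - x ) - 7 ) <= 4
stmt 1: z := x + x  -- replace 0 occurrence(s) of z with (x + x)
  => ( ( y - x ) - 7 ) <= 4

Answer: ( ( y - x ) - 7 ) <= 4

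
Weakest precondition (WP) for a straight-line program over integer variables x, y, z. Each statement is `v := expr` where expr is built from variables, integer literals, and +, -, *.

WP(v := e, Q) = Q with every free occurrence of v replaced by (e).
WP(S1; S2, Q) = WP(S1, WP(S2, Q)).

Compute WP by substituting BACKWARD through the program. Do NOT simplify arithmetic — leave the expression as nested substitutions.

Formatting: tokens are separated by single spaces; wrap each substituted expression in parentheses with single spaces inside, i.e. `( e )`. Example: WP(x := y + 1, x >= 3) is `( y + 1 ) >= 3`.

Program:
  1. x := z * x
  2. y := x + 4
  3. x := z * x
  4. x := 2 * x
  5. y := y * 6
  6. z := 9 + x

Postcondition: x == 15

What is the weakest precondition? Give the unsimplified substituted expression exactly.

Answer: ( 2 * ( z * ( z * x ) ) ) == 15

Derivation:
post: x == 15
stmt 6: z := 9 + x  -- replace 0 occurrence(s) of z with (9 + x)
  => x == 15
stmt 5: y := y * 6  -- replace 0 occurrence(s) of y with (y * 6)
  => x == 15
stmt 4: x := 2 * x  -- replace 1 occurrence(s) of x with (2 * x)
  => ( 2 * x ) == 15
stmt 3: x := z * x  -- replace 1 occurrence(s) of x with (z * x)
  => ( 2 * ( z * x ) ) == 15
stmt 2: y := x + 4  -- replace 0 occurrence(s) of y with (x + 4)
  => ( 2 * ( z * x ) ) == 15
stmt 1: x := z * x  -- replace 1 occurrence(s) of x with (z * x)
  => ( 2 * ( z * ( z * x ) ) ) == 15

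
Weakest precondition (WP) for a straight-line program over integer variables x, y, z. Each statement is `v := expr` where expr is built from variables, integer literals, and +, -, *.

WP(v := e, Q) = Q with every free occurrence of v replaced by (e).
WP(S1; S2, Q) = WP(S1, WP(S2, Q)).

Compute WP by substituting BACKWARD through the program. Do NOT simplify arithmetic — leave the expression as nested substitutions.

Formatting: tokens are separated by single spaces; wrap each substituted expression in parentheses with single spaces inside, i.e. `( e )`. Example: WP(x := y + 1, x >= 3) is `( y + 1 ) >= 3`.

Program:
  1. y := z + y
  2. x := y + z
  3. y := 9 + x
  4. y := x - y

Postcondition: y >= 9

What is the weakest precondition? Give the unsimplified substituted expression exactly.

Answer: ( ( ( z + y ) + z ) - ( 9 + ( ( z + y ) + z ) ) ) >= 9

Derivation:
post: y >= 9
stmt 4: y := x - y  -- replace 1 occurrence(s) of y with (x - y)
  => ( x - y ) >= 9
stmt 3: y := 9 + x  -- replace 1 occurrence(s) of y with (9 + x)
  => ( x - ( 9 + x ) ) >= 9
stmt 2: x := y + z  -- replace 2 occurrence(s) of x with (y + z)
  => ( ( y + z ) - ( 9 + ( y + z ) ) ) >= 9
stmt 1: y := z + y  -- replace 2 occurrence(s) of y with (z + y)
  => ( ( ( z + y ) + z ) - ( 9 + ( ( z + y ) + z ) ) ) >= 9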